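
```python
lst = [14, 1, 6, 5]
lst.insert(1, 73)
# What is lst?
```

[14, 73, 1, 6, 5]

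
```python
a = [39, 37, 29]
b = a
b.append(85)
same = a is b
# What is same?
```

After line 1: a = [39, 37, 29]
After line 2 (b = a is an alias, same object): a = [39, 37, 29], b = [39, 37, 29]
After line 3 (b.append mutates the shared list): a = [39, 37, 29, 85], b = [39, 37, 29, 85]
After line 4 (same = a is b; same object -> True): same = True

True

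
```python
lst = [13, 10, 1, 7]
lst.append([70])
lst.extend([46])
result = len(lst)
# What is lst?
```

After line 1: lst = [13, 10, 1, 7]
After line 2 (append adds [70] as single element): lst = [13, 10, 1, 7, [70]]
After line 3 (extend unpacks [46], adds 46): lst = [13, 10, 1, 7, [70], 46]
After line 4: result = len(lst) = 6

[13, 10, 1, 7, [70], 46]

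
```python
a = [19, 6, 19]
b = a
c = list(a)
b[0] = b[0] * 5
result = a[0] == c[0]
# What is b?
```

After line 1: a = [19, 6, 19]
After line 2 (b = a, alias): a = [19, 6, 19], b = [19, 6, 19]
After line 3 (c = list(a) is a copy, new object): c = [19, 6, 19]
After line 4 (b[0] = 19 * 5 = 95; mutates shared a/b): a = b = [95, 6, 19], c = [19, 6, 19]
After line 5 (a[0] = 95, c[0] = 19; result = False)

[95, 6, 19]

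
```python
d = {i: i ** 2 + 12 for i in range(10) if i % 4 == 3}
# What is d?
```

{3: 21, 7: 61}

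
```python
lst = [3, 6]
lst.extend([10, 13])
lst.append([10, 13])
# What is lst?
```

After line 1: lst = [3, 6]
After line 2 (extend unpacks [10, 13]): lst = [3, 6, 10, 13]
After line 3 (append adds [10, 13] as single element): lst = [3, 6, 10, 13, [10, 13]]

[3, 6, 10, 13, [10, 13]]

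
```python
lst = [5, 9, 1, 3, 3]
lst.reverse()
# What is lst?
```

[3, 3, 1, 9, 5]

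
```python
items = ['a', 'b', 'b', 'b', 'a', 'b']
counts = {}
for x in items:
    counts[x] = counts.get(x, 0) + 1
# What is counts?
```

Initial: counts = {}, items = ['a', 'b', 'b', 'b', 'a', 'b']
See 'a': counts = {'a': 1}
See 'b': counts = {'a': 1, 'b': 1}
See 'b': counts = {'a': 1, 'b': 2}
See 'b': counts = {'a': 1, 'b': 3}
See 'a': counts = {'a': 2, 'b': 3}
See 'b': counts = {'a': 2, 'b': 4}

{'a': 2, 'b': 4}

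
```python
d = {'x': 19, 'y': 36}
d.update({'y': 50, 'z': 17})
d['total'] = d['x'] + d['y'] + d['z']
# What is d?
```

After line 1: d = {'x': 19, 'y': 36}
After line 2 (y overwritten, z added): d = {'x': 19, 'y': 50, 'z': 17}
After line 3 (total = 19 + 50 + 17 = 86): d = {'x': 19, 'y': 50, 'z': 17, 'total': 86}

{'x': 19, 'y': 50, 'z': 17, 'total': 86}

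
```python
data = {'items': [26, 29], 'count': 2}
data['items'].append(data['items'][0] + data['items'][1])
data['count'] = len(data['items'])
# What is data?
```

After line 1: data = {'items': [26, 29], 'count': 2}
After line 2 (append 26 + 29 = 55): data = {'items': [26, 29, 55], 'count': 2}
After line 3 (count = len(items) = 3): data = {'items': [26, 29, 55], 'count': 3}

{'items': [26, 29, 55], 'count': 3}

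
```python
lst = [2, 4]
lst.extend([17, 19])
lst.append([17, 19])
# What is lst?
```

After line 1: lst = [2, 4]
After line 2 (extend unpacks [17, 19]): lst = [2, 4, 17, 19]
After line 3 (append adds [17, 19] as single element): lst = [2, 4, 17, 19, [17, 19]]

[2, 4, 17, 19, [17, 19]]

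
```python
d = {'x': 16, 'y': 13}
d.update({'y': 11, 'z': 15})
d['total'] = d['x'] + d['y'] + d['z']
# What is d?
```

After line 1: d = {'x': 16, 'y': 13}
After line 2 (y overwritten, z added): d = {'x': 16, 'y': 11, 'z': 15}
After line 3 (total = 16 + 11 + 15 = 42): d = {'x': 16, 'y': 11, 'z': 15, 'total': 42}

{'x': 16, 'y': 11, 'z': 15, 'total': 42}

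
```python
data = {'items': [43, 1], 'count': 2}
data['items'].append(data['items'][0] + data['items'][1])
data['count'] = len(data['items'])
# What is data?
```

After line 1: data = {'items': [43, 1], 'count': 2}
After line 2 (append 43 + 1 = 44): data = {'items': [43, 1, 44], 'count': 2}
After line 3 (count = len(items) = 3): data = {'items': [43, 1, 44], 'count': 3}

{'items': [43, 1, 44], 'count': 3}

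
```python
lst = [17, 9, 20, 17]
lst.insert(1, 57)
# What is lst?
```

[17, 57, 9, 20, 17]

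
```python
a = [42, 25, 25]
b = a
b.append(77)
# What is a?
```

After line 1: a = [42, 25, 25]
After line 2 (b = a is an alias, same object): a = [42, 25, 25], b = [42, 25, 25]
After line 3 (b.append mutates the shared list): a = [42, 25, 25, 77], b = [42, 25, 25, 77]

[42, 25, 25, 77]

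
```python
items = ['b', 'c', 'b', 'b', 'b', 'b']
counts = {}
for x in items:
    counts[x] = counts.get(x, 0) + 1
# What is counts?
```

Initial: counts = {}, items = ['b', 'c', 'b', 'b', 'b', 'b']
See 'b': counts = {'b': 1}
See 'c': counts = {'b': 1, 'c': 1}
See 'b': counts = {'b': 2, 'c': 1}
See 'b': counts = {'b': 3, 'c': 1}
See 'b': counts = {'b': 4, 'c': 1}
See 'b': counts = {'b': 5, 'c': 1}

{'b': 5, 'c': 1}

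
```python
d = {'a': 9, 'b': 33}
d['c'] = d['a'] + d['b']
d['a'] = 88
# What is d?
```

After line 1: d = {'a': 9, 'b': 33}
After line 2 (d['c'] = 9 + 33): d = {'a': 9, 'b': 33, 'c': 42}
After line 3: d = {'a': 88, 'b': 33, 'c': 42}

{'a': 88, 'b': 33, 'c': 42}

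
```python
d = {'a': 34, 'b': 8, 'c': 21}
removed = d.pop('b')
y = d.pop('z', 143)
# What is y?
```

After line 1: d = {'a': 34, 'b': 8, 'c': 21}
After line 2 (pop 'b' returns 8): d = {'a': 34, 'c': 21}, removed = 8
After line 3 (pop 'z' missing, returns default 143): d = {'a': 34, 'c': 21}, y = 143

143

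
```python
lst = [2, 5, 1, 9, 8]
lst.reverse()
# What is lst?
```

[8, 9, 1, 5, 2]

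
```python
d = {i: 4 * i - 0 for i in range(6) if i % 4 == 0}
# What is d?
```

{0: 0, 4: 16}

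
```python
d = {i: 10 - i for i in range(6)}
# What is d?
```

{0: 10, 1: 9, 2: 8, 3: 7, 4: 6, 5: 5}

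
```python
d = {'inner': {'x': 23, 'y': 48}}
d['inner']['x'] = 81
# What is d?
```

After line 1: d = {'inner': {'x': 23, 'y': 48}}
After line 2 (inner x overwritten): d = {'inner': {'x': 81, 'y': 48}}

{'inner': {'x': 81, 'y': 48}}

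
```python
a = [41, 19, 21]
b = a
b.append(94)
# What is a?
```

After line 1: a = [41, 19, 21]
After line 2 (b = a is an alias, same object): a = [41, 19, 21], b = [41, 19, 21]
After line 3 (b.append mutates the shared list): a = [41, 19, 21, 94], b = [41, 19, 21, 94]

[41, 19, 21, 94]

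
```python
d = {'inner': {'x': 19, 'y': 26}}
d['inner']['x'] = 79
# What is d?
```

After line 1: d = {'inner': {'x': 19, 'y': 26}}
After line 2 (inner x overwritten): d = {'inner': {'x': 79, 'y': 26}}

{'inner': {'x': 79, 'y': 26}}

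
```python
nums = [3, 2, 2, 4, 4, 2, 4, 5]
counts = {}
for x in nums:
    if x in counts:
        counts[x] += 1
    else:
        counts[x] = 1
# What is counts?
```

Initial: counts = {}, nums = [3, 2, 2, 4, 4, 2, 4, 5]
See 3: counts = {3: 1}
See 2: counts = {3: 1, 2: 1}
See 2: counts = {3: 1, 2: 2}
See 4: counts = {3: 1, 2: 2, 4: 1}
See 4: counts = {3: 1, 2: 2, 4: 2}
See 2: counts = {3: 1, 2: 3, 4: 2}
See 4: counts = {3: 1, 2: 3, 4: 3}
See 5: counts = {3: 1, 2: 3, 4: 3, 5: 1}

{3: 1, 2: 3, 4: 3, 5: 1}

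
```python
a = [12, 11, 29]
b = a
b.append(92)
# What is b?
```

After line 1: a = [12, 11, 29]
After line 2 (b = a is an alias, same object): a = [12, 11, 29], b = [12, 11, 29]
After line 3 (b.append mutates the shared list): a = [12, 11, 29, 92], b = [12, 11, 29, 92]

[12, 11, 29, 92]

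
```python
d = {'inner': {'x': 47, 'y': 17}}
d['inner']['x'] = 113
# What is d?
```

After line 1: d = {'inner': {'x': 47, 'y': 17}}
After line 2 (inner x overwritten): d = {'inner': {'x': 113, 'y': 17}}

{'inner': {'x': 113, 'y': 17}}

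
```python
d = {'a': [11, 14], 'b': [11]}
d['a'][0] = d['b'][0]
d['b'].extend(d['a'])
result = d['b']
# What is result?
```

After line 1: d = {'a': [11, 14], 'b': [11]}
After line 2 (a[0] = b[0] = 11): d = {'a': [11, 14], 'b': [11]}
After line 3 (b.extend(a) appends [11, 14]): d = {'a': [11, 14], 'b': [11, 11, 14]}
After line 4: result = d['b'] = [11, 11, 14]

[11, 11, 14]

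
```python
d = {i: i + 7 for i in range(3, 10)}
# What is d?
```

{3: 10, 4: 11, 5: 12, 6: 13, 7: 14, 8: 15, 9: 16}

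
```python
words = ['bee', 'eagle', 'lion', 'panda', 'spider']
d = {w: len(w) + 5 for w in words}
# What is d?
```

{'bee': 8, 'eagle': 10, 'lion': 9, 'panda': 10, 'spider': 11}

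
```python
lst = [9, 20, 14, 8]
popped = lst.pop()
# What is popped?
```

8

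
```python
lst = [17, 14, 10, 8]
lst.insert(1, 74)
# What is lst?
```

[17, 74, 14, 10, 8]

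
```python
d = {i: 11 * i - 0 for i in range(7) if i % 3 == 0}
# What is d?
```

{0: 0, 3: 33, 6: 66}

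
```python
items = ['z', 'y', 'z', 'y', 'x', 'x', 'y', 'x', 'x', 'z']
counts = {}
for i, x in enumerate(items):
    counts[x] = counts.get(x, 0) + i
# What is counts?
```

Initial: counts = {}, items = ['z', 'y', 'z', 'y', 'x', 'x', 'y', 'x', 'x', 'z']
i=0, x='z': counts = {'z': 0}
i=1, x='y': counts = {'z': 0, 'y': 1}
i=2, x='z': counts = {'z': 2, 'y': 1}
i=3, x='y': counts = {'z': 2, 'y': 4}
i=4, x='x': counts = {'z': 2, 'y': 4, 'x': 4}
i=5, x='x': counts = {'z': 2, 'y': 4, 'x': 9}
i=6, x='y': counts = {'z': 2, 'y': 10, 'x': 9}
i=7, x='x': counts = {'z': 2, 'y': 10, 'x': 16}
i=8, x='x': counts = {'z': 2, 'y': 10, 'x': 24}
i=9, x='z': counts = {'z': 11, 'y': 10, 'x': 24}

{'z': 11, 'y': 10, 'x': 24}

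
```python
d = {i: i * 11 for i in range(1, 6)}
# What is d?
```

{1: 11, 2: 22, 3: 33, 4: 44, 5: 55}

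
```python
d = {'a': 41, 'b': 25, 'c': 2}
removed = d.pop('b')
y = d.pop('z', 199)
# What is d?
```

After line 1: d = {'a': 41, 'b': 25, 'c': 2}
After line 2 (pop 'b' returns 25): d = {'a': 41, 'c': 2}, removed = 25
After line 3 (pop 'z' missing, returns default 199): d = {'a': 41, 'c': 2}, y = 199

{'a': 41, 'c': 2}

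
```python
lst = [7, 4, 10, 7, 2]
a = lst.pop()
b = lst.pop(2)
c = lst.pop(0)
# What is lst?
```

After line 1: lst = [7, 4, 10, 7, 2]
After line 2 (pop() -> a = 2): lst = [7, 4, 10, 7]
After line 3 (pop(2) -> b = 10): lst = [7, 4, 7]
After line 4 (pop(0) -> c = 7): lst = [4, 7]

[4, 7]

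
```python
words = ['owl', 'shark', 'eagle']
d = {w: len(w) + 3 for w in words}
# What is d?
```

{'owl': 6, 'shark': 8, 'eagle': 8}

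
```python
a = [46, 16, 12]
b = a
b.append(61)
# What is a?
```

After line 1: a = [46, 16, 12]
After line 2 (b = a is an alias, same object): a = [46, 16, 12], b = [46, 16, 12]
After line 3 (b.append mutates the shared list): a = [46, 16, 12, 61], b = [46, 16, 12, 61]

[46, 16, 12, 61]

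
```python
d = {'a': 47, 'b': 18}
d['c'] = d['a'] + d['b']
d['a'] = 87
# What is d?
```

After line 1: d = {'a': 47, 'b': 18}
After line 2 (d['c'] = 47 + 18): d = {'a': 47, 'b': 18, 'c': 65}
After line 3: d = {'a': 87, 'b': 18, 'c': 65}

{'a': 87, 'b': 18, 'c': 65}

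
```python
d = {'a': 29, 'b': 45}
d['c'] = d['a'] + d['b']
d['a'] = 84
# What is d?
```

After line 1: d = {'a': 29, 'b': 45}
After line 2 (d['c'] = 29 + 45): d = {'a': 29, 'b': 45, 'c': 74}
After line 3: d = {'a': 84, 'b': 45, 'c': 74}

{'a': 84, 'b': 45, 'c': 74}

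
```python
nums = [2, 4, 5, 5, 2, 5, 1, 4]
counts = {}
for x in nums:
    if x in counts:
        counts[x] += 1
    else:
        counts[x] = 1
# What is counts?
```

Initial: counts = {}, nums = [2, 4, 5, 5, 2, 5, 1, 4]
See 2: counts = {2: 1}
See 4: counts = {2: 1, 4: 1}
See 5: counts = {2: 1, 4: 1, 5: 1}
See 5: counts = {2: 1, 4: 1, 5: 2}
See 2: counts = {2: 2, 4: 1, 5: 2}
See 5: counts = {2: 2, 4: 1, 5: 3}
See 1: counts = {2: 2, 4: 1, 5: 3, 1: 1}
See 4: counts = {2: 2, 4: 2, 5: 3, 1: 1}

{2: 2, 4: 2, 5: 3, 1: 1}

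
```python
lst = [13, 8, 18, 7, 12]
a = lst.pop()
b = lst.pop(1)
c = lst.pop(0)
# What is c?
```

After line 1: lst = [13, 8, 18, 7, 12]
After line 2 (pop() -> a = 12): lst = [13, 8, 18, 7]
After line 3 (pop(1) -> b = 8): lst = [13, 18, 7]
After line 4 (pop(0) -> c = 13): lst = [18, 7]

13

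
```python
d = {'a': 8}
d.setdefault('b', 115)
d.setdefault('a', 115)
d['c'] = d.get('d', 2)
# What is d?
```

After line 1: d = {'a': 8}
After line 2 (setdefault adds 'b'=115): d = {'a': 8, 'b': 115}
After line 3 (setdefault 'a' no-op, already exists): d = {'a': 8, 'b': 115}
After line 4 (get('d', 2) returns default since 'd' not in d): d = {'a': 8, 'b': 115, 'c': 2}

{'a': 8, 'b': 115, 'c': 2}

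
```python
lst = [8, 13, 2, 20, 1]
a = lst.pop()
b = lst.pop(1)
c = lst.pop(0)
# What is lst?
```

After line 1: lst = [8, 13, 2, 20, 1]
After line 2 (pop() -> a = 1): lst = [8, 13, 2, 20]
After line 3 (pop(1) -> b = 13): lst = [8, 2, 20]
After line 4 (pop(0) -> c = 8): lst = [2, 20]

[2, 20]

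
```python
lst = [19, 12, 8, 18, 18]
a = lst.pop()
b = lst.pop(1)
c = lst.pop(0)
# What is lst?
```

After line 1: lst = [19, 12, 8, 18, 18]
After line 2 (pop() -> a = 18): lst = [19, 12, 8, 18]
After line 3 (pop(1) -> b = 12): lst = [19, 8, 18]
After line 4 (pop(0) -> c = 19): lst = [8, 18]

[8, 18]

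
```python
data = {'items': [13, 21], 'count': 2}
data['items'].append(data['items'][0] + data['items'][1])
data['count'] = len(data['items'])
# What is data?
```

After line 1: data = {'items': [13, 21], 'count': 2}
After line 2 (append 13 + 21 = 34): data = {'items': [13, 21, 34], 'count': 2}
After line 3 (count = len(items) = 3): data = {'items': [13, 21, 34], 'count': 3}

{'items': [13, 21, 34], 'count': 3}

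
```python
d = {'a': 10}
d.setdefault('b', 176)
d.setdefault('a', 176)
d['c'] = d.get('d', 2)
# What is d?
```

After line 1: d = {'a': 10}
After line 2 (setdefault adds 'b'=176): d = {'a': 10, 'b': 176}
After line 3 (setdefault 'a' no-op, already exists): d = {'a': 10, 'b': 176}
After line 4 (get('d', 2) returns default since 'd' not in d): d = {'a': 10, 'b': 176, 'c': 2}

{'a': 10, 'b': 176, 'c': 2}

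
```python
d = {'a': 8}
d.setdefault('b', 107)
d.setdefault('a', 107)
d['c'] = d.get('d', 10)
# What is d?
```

After line 1: d = {'a': 8}
After line 2 (setdefault adds 'b'=107): d = {'a': 8, 'b': 107}
After line 3 (setdefault 'a' no-op, already exists): d = {'a': 8, 'b': 107}
After line 4 (get('d', 10) returns default since 'd' not in d): d = {'a': 8, 'b': 107, 'c': 10}

{'a': 8, 'b': 107, 'c': 10}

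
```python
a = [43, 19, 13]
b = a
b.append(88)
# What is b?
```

After line 1: a = [43, 19, 13]
After line 2 (b = a is an alias, same object): a = [43, 19, 13], b = [43, 19, 13]
After line 3 (b.append mutates the shared list): a = [43, 19, 13, 88], b = [43, 19, 13, 88]

[43, 19, 13, 88]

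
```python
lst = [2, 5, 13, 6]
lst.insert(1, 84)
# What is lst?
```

[2, 84, 5, 13, 6]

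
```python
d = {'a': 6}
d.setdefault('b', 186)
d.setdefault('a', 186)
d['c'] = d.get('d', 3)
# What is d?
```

After line 1: d = {'a': 6}
After line 2 (setdefault adds 'b'=186): d = {'a': 6, 'b': 186}
After line 3 (setdefault 'a' no-op, already exists): d = {'a': 6, 'b': 186}
After line 4 (get('d', 3) returns default since 'd' not in d): d = {'a': 6, 'b': 186, 'c': 3}

{'a': 6, 'b': 186, 'c': 3}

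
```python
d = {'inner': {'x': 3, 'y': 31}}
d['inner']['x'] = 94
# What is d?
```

After line 1: d = {'inner': {'x': 3, 'y': 31}}
After line 2 (inner x overwritten): d = {'inner': {'x': 94, 'y': 31}}

{'inner': {'x': 94, 'y': 31}}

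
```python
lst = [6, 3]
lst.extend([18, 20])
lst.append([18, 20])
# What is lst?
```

After line 1: lst = [6, 3]
After line 2 (extend unpacks [18, 20]): lst = [6, 3, 18, 20]
After line 3 (append adds [18, 20] as single element): lst = [6, 3, 18, 20, [18, 20]]

[6, 3, 18, 20, [18, 20]]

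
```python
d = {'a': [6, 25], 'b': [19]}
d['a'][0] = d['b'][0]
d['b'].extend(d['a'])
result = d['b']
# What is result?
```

After line 1: d = {'a': [6, 25], 'b': [19]}
After line 2 (a[0] = b[0] = 19): d = {'a': [19, 25], 'b': [19]}
After line 3 (b.extend(a) appends [19, 25]): d = {'a': [19, 25], 'b': [19, 19, 25]}
After line 4: result = d['b'] = [19, 19, 25]

[19, 19, 25]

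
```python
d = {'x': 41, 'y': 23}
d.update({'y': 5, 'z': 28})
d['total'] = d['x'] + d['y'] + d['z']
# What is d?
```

After line 1: d = {'x': 41, 'y': 23}
After line 2 (y overwritten, z added): d = {'x': 41, 'y': 5, 'z': 28}
After line 3 (total = 41 + 5 + 28 = 74): d = {'x': 41, 'y': 5, 'z': 28, 'total': 74}

{'x': 41, 'y': 5, 'z': 28, 'total': 74}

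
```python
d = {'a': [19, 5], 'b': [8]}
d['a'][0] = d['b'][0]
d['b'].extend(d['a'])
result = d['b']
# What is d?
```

After line 1: d = {'a': [19, 5], 'b': [8]}
After line 2 (a[0] = b[0] = 8): d = {'a': [8, 5], 'b': [8]}
After line 3 (b.extend(a) appends [8, 5]): d = {'a': [8, 5], 'b': [8, 8, 5]}
After line 4: result = d['b'] = [8, 8, 5]

{'a': [8, 5], 'b': [8, 8, 5]}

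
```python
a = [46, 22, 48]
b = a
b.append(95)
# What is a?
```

After line 1: a = [46, 22, 48]
After line 2 (b = a is an alias, same object): a = [46, 22, 48], b = [46, 22, 48]
After line 3 (b.append mutates the shared list): a = [46, 22, 48, 95], b = [46, 22, 48, 95]

[46, 22, 48, 95]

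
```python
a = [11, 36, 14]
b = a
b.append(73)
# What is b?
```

After line 1: a = [11, 36, 14]
After line 2 (b = a is an alias, same object): a = [11, 36, 14], b = [11, 36, 14]
After line 3 (b.append mutates the shared list): a = [11, 36, 14, 73], b = [11, 36, 14, 73]

[11, 36, 14, 73]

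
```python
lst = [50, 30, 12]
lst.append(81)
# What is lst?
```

[50, 30, 12, 81]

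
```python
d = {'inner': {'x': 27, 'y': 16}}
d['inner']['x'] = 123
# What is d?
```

After line 1: d = {'inner': {'x': 27, 'y': 16}}
After line 2 (inner x overwritten): d = {'inner': {'x': 123, 'y': 16}}

{'inner': {'x': 123, 'y': 16}}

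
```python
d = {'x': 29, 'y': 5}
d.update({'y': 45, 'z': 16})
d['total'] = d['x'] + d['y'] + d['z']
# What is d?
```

After line 1: d = {'x': 29, 'y': 5}
After line 2 (y overwritten, z added): d = {'x': 29, 'y': 45, 'z': 16}
After line 3 (total = 29 + 45 + 16 = 90): d = {'x': 29, 'y': 45, 'z': 16, 'total': 90}

{'x': 29, 'y': 45, 'z': 16, 'total': 90}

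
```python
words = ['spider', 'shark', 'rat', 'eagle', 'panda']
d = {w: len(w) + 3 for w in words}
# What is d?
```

{'spider': 9, 'shark': 8, 'rat': 6, 'eagle': 8, 'panda': 8}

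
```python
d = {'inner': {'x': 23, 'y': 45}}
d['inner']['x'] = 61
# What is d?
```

After line 1: d = {'inner': {'x': 23, 'y': 45}}
After line 2 (inner x overwritten): d = {'inner': {'x': 61, 'y': 45}}

{'inner': {'x': 61, 'y': 45}}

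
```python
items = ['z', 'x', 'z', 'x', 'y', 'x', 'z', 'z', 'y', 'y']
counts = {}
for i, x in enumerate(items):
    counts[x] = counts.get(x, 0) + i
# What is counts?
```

Initial: counts = {}, items = ['z', 'x', 'z', 'x', 'y', 'x', 'z', 'z', 'y', 'y']
i=0, x='z': counts = {'z': 0}
i=1, x='x': counts = {'z': 0, 'x': 1}
i=2, x='z': counts = {'z': 2, 'x': 1}
i=3, x='x': counts = {'z': 2, 'x': 4}
i=4, x='y': counts = {'z': 2, 'x': 4, 'y': 4}
i=5, x='x': counts = {'z': 2, 'x': 9, 'y': 4}
i=6, x='z': counts = {'z': 8, 'x': 9, 'y': 4}
i=7, x='z': counts = {'z': 15, 'x': 9, 'y': 4}
i=8, x='y': counts = {'z': 15, 'x': 9, 'y': 12}
i=9, x='y': counts = {'z': 15, 'x': 9, 'y': 21}

{'z': 15, 'x': 9, 'y': 21}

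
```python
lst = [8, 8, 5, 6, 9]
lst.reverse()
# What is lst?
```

[9, 6, 5, 8, 8]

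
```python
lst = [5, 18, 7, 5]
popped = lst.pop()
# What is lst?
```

[5, 18, 7]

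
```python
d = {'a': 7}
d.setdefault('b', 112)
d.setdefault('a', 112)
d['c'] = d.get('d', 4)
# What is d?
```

After line 1: d = {'a': 7}
After line 2 (setdefault adds 'b'=112): d = {'a': 7, 'b': 112}
After line 3 (setdefault 'a' no-op, already exists): d = {'a': 7, 'b': 112}
After line 4 (get('d', 4) returns default since 'd' not in d): d = {'a': 7, 'b': 112, 'c': 4}

{'a': 7, 'b': 112, 'c': 4}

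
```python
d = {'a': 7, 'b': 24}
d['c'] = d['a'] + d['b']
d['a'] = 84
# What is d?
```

After line 1: d = {'a': 7, 'b': 24}
After line 2 (d['c'] = 7 + 24): d = {'a': 7, 'b': 24, 'c': 31}
After line 3: d = {'a': 84, 'b': 24, 'c': 31}

{'a': 84, 'b': 24, 'c': 31}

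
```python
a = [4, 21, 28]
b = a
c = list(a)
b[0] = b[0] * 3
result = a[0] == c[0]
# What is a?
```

After line 1: a = [4, 21, 28]
After line 2 (b = a, alias): a = [4, 21, 28], b = [4, 21, 28]
After line 3 (c = list(a) is a copy, new object): c = [4, 21, 28]
After line 4 (b[0] = 4 * 3 = 12; mutates shared a/b): a = b = [12, 21, 28], c = [4, 21, 28]
After line 5 (a[0] = 12, c[0] = 4; result = False)

[12, 21, 28]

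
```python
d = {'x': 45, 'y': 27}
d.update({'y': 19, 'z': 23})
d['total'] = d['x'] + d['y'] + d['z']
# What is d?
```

After line 1: d = {'x': 45, 'y': 27}
After line 2 (y overwritten, z added): d = {'x': 45, 'y': 19, 'z': 23}
After line 3 (total = 45 + 19 + 23 = 87): d = {'x': 45, 'y': 19, 'z': 23, 'total': 87}

{'x': 45, 'y': 19, 'z': 23, 'total': 87}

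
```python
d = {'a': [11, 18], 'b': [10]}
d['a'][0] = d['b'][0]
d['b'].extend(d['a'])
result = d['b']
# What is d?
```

After line 1: d = {'a': [11, 18], 'b': [10]}
After line 2 (a[0] = b[0] = 10): d = {'a': [10, 18], 'b': [10]}
After line 3 (b.extend(a) appends [10, 18]): d = {'a': [10, 18], 'b': [10, 10, 18]}
After line 4: result = d['b'] = [10, 10, 18]

{'a': [10, 18], 'b': [10, 10, 18]}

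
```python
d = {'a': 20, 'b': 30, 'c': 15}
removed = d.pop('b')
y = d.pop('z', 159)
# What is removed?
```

After line 1: d = {'a': 20, 'b': 30, 'c': 15}
After line 2 (pop 'b' returns 30): d = {'a': 20, 'c': 15}, removed = 30
After line 3 (pop 'z' missing, returns default 159): d = {'a': 20, 'c': 15}, y = 159

30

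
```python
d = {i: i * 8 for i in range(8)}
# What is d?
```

{0: 0, 1: 8, 2: 16, 3: 24, 4: 32, 5: 40, 6: 48, 7: 56}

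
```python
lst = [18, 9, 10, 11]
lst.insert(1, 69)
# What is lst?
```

[18, 69, 9, 10, 11]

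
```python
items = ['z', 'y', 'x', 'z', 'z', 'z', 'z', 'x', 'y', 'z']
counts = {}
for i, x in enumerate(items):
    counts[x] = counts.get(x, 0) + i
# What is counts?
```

Initial: counts = {}, items = ['z', 'y', 'x', 'z', 'z', 'z', 'z', 'x', 'y', 'z']
i=0, x='z': counts = {'z': 0}
i=1, x='y': counts = {'z': 0, 'y': 1}
i=2, x='x': counts = {'z': 0, 'y': 1, 'x': 2}
i=3, x='z': counts = {'z': 3, 'y': 1, 'x': 2}
i=4, x='z': counts = {'z': 7, 'y': 1, 'x': 2}
i=5, x='z': counts = {'z': 12, 'y': 1, 'x': 2}
i=6, x='z': counts = {'z': 18, 'y': 1, 'x': 2}
i=7, x='x': counts = {'z': 18, 'y': 1, 'x': 9}
i=8, x='y': counts = {'z': 18, 'y': 9, 'x': 9}
i=9, x='z': counts = {'z': 27, 'y': 9, 'x': 9}

{'z': 27, 'y': 9, 'x': 9}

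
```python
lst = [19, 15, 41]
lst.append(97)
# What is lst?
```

[19, 15, 41, 97]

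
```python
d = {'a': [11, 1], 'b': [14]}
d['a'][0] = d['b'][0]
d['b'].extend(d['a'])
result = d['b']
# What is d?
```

After line 1: d = {'a': [11, 1], 'b': [14]}
After line 2 (a[0] = b[0] = 14): d = {'a': [14, 1], 'b': [14]}
After line 3 (b.extend(a) appends [14, 1]): d = {'a': [14, 1], 'b': [14, 14, 1]}
After line 4: result = d['b'] = [14, 14, 1]

{'a': [14, 1], 'b': [14, 14, 1]}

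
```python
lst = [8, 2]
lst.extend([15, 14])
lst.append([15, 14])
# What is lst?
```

After line 1: lst = [8, 2]
After line 2 (extend unpacks [15, 14]): lst = [8, 2, 15, 14]
After line 3 (append adds [15, 14] as single element): lst = [8, 2, 15, 14, [15, 14]]

[8, 2, 15, 14, [15, 14]]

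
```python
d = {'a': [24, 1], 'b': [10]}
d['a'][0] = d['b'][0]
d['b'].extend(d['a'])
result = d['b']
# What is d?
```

After line 1: d = {'a': [24, 1], 'b': [10]}
After line 2 (a[0] = b[0] = 10): d = {'a': [10, 1], 'b': [10]}
After line 3 (b.extend(a) appends [10, 1]): d = {'a': [10, 1], 'b': [10, 10, 1]}
After line 4: result = d['b'] = [10, 10, 1]

{'a': [10, 1], 'b': [10, 10, 1]}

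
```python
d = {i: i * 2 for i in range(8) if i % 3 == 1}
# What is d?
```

{1: 2, 4: 8, 7: 14}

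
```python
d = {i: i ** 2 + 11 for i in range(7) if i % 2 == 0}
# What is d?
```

{0: 11, 2: 15, 4: 27, 6: 47}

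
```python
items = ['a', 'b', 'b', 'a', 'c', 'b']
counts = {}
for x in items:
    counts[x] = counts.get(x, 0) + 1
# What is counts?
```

Initial: counts = {}, items = ['a', 'b', 'b', 'a', 'c', 'b']
See 'a': counts = {'a': 1}
See 'b': counts = {'a': 1, 'b': 1}
See 'b': counts = {'a': 1, 'b': 2}
See 'a': counts = {'a': 2, 'b': 2}
See 'c': counts = {'a': 2, 'b': 2, 'c': 1}
See 'b': counts = {'a': 2, 'b': 3, 'c': 1}

{'a': 2, 'b': 3, 'c': 1}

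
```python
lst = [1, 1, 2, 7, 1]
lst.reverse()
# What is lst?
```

[1, 7, 2, 1, 1]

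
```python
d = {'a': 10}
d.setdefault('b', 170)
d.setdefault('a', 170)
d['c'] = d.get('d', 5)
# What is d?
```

After line 1: d = {'a': 10}
After line 2 (setdefault adds 'b'=170): d = {'a': 10, 'b': 170}
After line 3 (setdefault 'a' no-op, already exists): d = {'a': 10, 'b': 170}
After line 4 (get('d', 5) returns default since 'd' not in d): d = {'a': 10, 'b': 170, 'c': 5}

{'a': 10, 'b': 170, 'c': 5}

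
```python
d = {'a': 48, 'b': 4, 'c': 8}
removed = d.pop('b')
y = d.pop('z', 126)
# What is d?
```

After line 1: d = {'a': 48, 'b': 4, 'c': 8}
After line 2 (pop 'b' returns 4): d = {'a': 48, 'c': 8}, removed = 4
After line 3 (pop 'z' missing, returns default 126): d = {'a': 48, 'c': 8}, y = 126

{'a': 48, 'c': 8}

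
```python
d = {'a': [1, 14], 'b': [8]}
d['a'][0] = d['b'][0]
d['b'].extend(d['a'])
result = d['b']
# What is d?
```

After line 1: d = {'a': [1, 14], 'b': [8]}
After line 2 (a[0] = b[0] = 8): d = {'a': [8, 14], 'b': [8]}
After line 3 (b.extend(a) appends [8, 14]): d = {'a': [8, 14], 'b': [8, 8, 14]}
After line 4: result = d['b'] = [8, 8, 14]

{'a': [8, 14], 'b': [8, 8, 14]}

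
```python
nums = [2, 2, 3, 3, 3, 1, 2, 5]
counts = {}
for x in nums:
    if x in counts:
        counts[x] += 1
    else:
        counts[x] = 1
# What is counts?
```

Initial: counts = {}, nums = [2, 2, 3, 3, 3, 1, 2, 5]
See 2: counts = {2: 1}
See 2: counts = {2: 2}
See 3: counts = {2: 2, 3: 1}
See 3: counts = {2: 2, 3: 2}
See 3: counts = {2: 2, 3: 3}
See 1: counts = {2: 2, 3: 3, 1: 1}
See 2: counts = {2: 3, 3: 3, 1: 1}
See 5: counts = {2: 3, 3: 3, 1: 1, 5: 1}

{2: 3, 3: 3, 1: 1, 5: 1}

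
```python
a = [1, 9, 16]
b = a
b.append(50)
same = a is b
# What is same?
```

After line 1: a = [1, 9, 16]
After line 2 (b = a is an alias, same object): a = [1, 9, 16], b = [1, 9, 16]
After line 3 (b.append mutates the shared list): a = [1, 9, 16, 50], b = [1, 9, 16, 50]
After line 4 (same = a is b; same object -> True): same = True

True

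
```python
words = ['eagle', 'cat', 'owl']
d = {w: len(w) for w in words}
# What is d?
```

{'eagle': 5, 'cat': 3, 'owl': 3}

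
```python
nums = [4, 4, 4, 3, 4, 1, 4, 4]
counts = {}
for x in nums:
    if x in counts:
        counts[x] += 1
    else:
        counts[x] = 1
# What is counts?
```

Initial: counts = {}, nums = [4, 4, 4, 3, 4, 1, 4, 4]
See 4: counts = {4: 1}
See 4: counts = {4: 2}
See 4: counts = {4: 3}
See 3: counts = {4: 3, 3: 1}
See 4: counts = {4: 4, 3: 1}
See 1: counts = {4: 4, 3: 1, 1: 1}
See 4: counts = {4: 5, 3: 1, 1: 1}
See 4: counts = {4: 6, 3: 1, 1: 1}

{4: 6, 3: 1, 1: 1}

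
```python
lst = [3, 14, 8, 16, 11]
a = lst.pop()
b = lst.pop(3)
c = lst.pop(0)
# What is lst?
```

After line 1: lst = [3, 14, 8, 16, 11]
After line 2 (pop() -> a = 11): lst = [3, 14, 8, 16]
After line 3 (pop(3) -> b = 16): lst = [3, 14, 8]
After line 4 (pop(0) -> c = 3): lst = [14, 8]

[14, 8]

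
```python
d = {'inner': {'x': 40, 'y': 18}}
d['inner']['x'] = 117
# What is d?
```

After line 1: d = {'inner': {'x': 40, 'y': 18}}
After line 2 (inner x overwritten): d = {'inner': {'x': 117, 'y': 18}}

{'inner': {'x': 117, 'y': 18}}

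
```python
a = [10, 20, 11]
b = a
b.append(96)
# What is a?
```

After line 1: a = [10, 20, 11]
After line 2 (b = a is an alias, same object): a = [10, 20, 11], b = [10, 20, 11]
After line 3 (b.append mutates the shared list): a = [10, 20, 11, 96], b = [10, 20, 11, 96]

[10, 20, 11, 96]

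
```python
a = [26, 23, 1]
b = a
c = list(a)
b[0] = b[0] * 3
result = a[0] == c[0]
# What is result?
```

After line 1: a = [26, 23, 1]
After line 2 (b = a, alias): a = [26, 23, 1], b = [26, 23, 1]
After line 3 (c = list(a) is a copy, new object): c = [26, 23, 1]
After line 4 (b[0] = 26 * 3 = 78; mutates shared a/b): a = b = [78, 23, 1], c = [26, 23, 1]
After line 5 (a[0] = 78, c[0] = 26; result = False)

False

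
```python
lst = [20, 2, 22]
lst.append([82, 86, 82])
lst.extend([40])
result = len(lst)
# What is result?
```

After line 1: lst = [20, 2, 22]
After line 2 (append adds [82, 86, 82] as single element): lst = [20, 2, 22, [82, 86, 82]]
After line 3 (extend unpacks [40], adds 40): lst = [20, 2, 22, [82, 86, 82], 40]
After line 4: result = len(lst) = 5

5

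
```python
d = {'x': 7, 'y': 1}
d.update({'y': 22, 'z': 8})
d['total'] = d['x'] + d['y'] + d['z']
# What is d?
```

After line 1: d = {'x': 7, 'y': 1}
After line 2 (y overwritten, z added): d = {'x': 7, 'y': 22, 'z': 8}
After line 3 (total = 7 + 22 + 8 = 37): d = {'x': 7, 'y': 22, 'z': 8, 'total': 37}

{'x': 7, 'y': 22, 'z': 8, 'total': 37}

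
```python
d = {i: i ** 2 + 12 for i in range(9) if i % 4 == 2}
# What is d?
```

{2: 16, 6: 48}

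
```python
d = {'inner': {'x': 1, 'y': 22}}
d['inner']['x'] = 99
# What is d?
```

After line 1: d = {'inner': {'x': 1, 'y': 22}}
After line 2 (inner x overwritten): d = {'inner': {'x': 99, 'y': 22}}

{'inner': {'x': 99, 'y': 22}}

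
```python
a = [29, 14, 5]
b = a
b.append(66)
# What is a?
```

After line 1: a = [29, 14, 5]
After line 2 (b = a is an alias, same object): a = [29, 14, 5], b = [29, 14, 5]
After line 3 (b.append mutates the shared list): a = [29, 14, 5, 66], b = [29, 14, 5, 66]

[29, 14, 5, 66]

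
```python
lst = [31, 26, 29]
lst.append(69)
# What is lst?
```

[31, 26, 29, 69]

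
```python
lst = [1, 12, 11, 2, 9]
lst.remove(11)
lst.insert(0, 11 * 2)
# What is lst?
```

After line 1: lst = [1, 12, 11, 2, 9]
After line 2 (remove first 11): lst = [1, 12, 2, 9]
After line 3 (insert 22 at index 0): lst = [22, 1, 12, 2, 9]

[22, 1, 12, 2, 9]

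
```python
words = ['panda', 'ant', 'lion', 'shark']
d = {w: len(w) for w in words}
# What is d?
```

{'panda': 5, 'ant': 3, 'lion': 4, 'shark': 5}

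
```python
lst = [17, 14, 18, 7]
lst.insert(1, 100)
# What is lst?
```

[17, 100, 14, 18, 7]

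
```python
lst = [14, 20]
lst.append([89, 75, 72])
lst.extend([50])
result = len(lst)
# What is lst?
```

After line 1: lst = [14, 20]
After line 2 (append adds [89, 75, 72] as single element): lst = [14, 20, [89, 75, 72]]
After line 3 (extend unpacks [50], adds 50): lst = [14, 20, [89, 75, 72], 50]
After line 4: result = len(lst) = 4

[14, 20, [89, 75, 72], 50]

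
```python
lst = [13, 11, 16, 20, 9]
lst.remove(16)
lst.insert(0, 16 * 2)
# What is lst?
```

After line 1: lst = [13, 11, 16, 20, 9]
After line 2 (remove first 16): lst = [13, 11, 20, 9]
After line 3 (insert 32 at index 0): lst = [32, 13, 11, 20, 9]

[32, 13, 11, 20, 9]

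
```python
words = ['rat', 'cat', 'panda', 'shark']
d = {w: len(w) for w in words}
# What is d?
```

{'rat': 3, 'cat': 3, 'panda': 5, 'shark': 5}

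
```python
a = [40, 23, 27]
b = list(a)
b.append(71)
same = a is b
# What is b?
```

After line 1: a = [40, 23, 27]
After line 2 (b = list(a) is a shallow copy, new object): a = [40, 23, 27], b = [40, 23, 27]
After line 3 (append only mutates b): a = [40, 23, 27], b = [40, 23, 27, 71]
After line 4 (same = a is b; different objects -> False): same = False

[40, 23, 27, 71]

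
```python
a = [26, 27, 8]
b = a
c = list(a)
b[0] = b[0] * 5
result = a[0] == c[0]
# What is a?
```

After line 1: a = [26, 27, 8]
After line 2 (b = a, alias): a = [26, 27, 8], b = [26, 27, 8]
After line 3 (c = list(a) is a copy, new object): c = [26, 27, 8]
After line 4 (b[0] = 26 * 5 = 130; mutates shared a/b): a = b = [130, 27, 8], c = [26, 27, 8]
After line 5 (a[0] = 130, c[0] = 26; result = False)

[130, 27, 8]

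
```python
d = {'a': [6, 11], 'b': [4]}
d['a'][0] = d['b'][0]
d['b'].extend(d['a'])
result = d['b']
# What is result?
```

After line 1: d = {'a': [6, 11], 'b': [4]}
After line 2 (a[0] = b[0] = 4): d = {'a': [4, 11], 'b': [4]}
After line 3 (b.extend(a) appends [4, 11]): d = {'a': [4, 11], 'b': [4, 4, 11]}
After line 4: result = d['b'] = [4, 4, 11]

[4, 4, 11]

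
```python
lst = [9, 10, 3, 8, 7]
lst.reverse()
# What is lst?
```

[7, 8, 3, 10, 9]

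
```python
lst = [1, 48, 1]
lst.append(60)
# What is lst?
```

[1, 48, 1, 60]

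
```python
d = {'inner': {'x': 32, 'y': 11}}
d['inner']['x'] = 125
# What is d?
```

After line 1: d = {'inner': {'x': 32, 'y': 11}}
After line 2 (inner x overwritten): d = {'inner': {'x': 125, 'y': 11}}

{'inner': {'x': 125, 'y': 11}}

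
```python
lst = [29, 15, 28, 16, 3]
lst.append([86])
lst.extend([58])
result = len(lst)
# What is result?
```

After line 1: lst = [29, 15, 28, 16, 3]
After line 2 (append adds [86] as single element): lst = [29, 15, 28, 16, 3, [86]]
After line 3 (extend unpacks [58], adds 58): lst = [29, 15, 28, 16, 3, [86], 58]
After line 4: result = len(lst) = 7

7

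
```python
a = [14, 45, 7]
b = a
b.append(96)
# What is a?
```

After line 1: a = [14, 45, 7]
After line 2 (b = a is an alias, same object): a = [14, 45, 7], b = [14, 45, 7]
After line 3 (b.append mutates the shared list): a = [14, 45, 7, 96], b = [14, 45, 7, 96]

[14, 45, 7, 96]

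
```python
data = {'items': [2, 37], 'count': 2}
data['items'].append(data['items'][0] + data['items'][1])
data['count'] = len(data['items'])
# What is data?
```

After line 1: data = {'items': [2, 37], 'count': 2}
After line 2 (append 2 + 37 = 39): data = {'items': [2, 37, 39], 'count': 2}
After line 3 (count = len(items) = 3): data = {'items': [2, 37, 39], 'count': 3}

{'items': [2, 37, 39], 'count': 3}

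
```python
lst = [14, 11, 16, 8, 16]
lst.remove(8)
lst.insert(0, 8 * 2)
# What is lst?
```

After line 1: lst = [14, 11, 16, 8, 16]
After line 2 (remove first 8): lst = [14, 11, 16, 16]
After line 3 (insert 16 at index 0): lst = [16, 14, 11, 16, 16]

[16, 14, 11, 16, 16]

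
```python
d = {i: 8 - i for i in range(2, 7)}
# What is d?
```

{2: 6, 3: 5, 4: 4, 5: 3, 6: 2}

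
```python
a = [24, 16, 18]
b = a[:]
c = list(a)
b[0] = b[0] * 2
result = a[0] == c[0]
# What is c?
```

After line 1: a = [24, 16, 18]
After line 2 (b = a[:], copy): a = [24, 16, 18], b = [24, 16, 18]
After line 3 (c = list(a) is a copy, new object): c = [24, 16, 18]
After line 4 (b[0] = 24 * 2 = 48; only b mutates (copy)): a = [24, 16, 18], b = [48, 16, 18], c = [24, 16, 18]
After line 5 (a[0] = 24, c[0] = 24; result = True)

[24, 16, 18]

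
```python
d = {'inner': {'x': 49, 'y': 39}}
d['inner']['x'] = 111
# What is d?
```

After line 1: d = {'inner': {'x': 49, 'y': 39}}
After line 2 (inner x overwritten): d = {'inner': {'x': 111, 'y': 39}}

{'inner': {'x': 111, 'y': 39}}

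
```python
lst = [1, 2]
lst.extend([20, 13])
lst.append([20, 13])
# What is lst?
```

After line 1: lst = [1, 2]
After line 2 (extend unpacks [20, 13]): lst = [1, 2, 20, 13]
After line 3 (append adds [20, 13] as single element): lst = [1, 2, 20, 13, [20, 13]]

[1, 2, 20, 13, [20, 13]]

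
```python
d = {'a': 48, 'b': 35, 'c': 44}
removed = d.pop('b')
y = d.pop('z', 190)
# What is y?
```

After line 1: d = {'a': 48, 'b': 35, 'c': 44}
After line 2 (pop 'b' returns 35): d = {'a': 48, 'c': 44}, removed = 35
After line 3 (pop 'z' missing, returns default 190): d = {'a': 48, 'c': 44}, y = 190

190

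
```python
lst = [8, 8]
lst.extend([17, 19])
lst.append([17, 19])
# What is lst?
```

After line 1: lst = [8, 8]
After line 2 (extend unpacks [17, 19]): lst = [8, 8, 17, 19]
After line 3 (append adds [17, 19] as single element): lst = [8, 8, 17, 19, [17, 19]]

[8, 8, 17, 19, [17, 19]]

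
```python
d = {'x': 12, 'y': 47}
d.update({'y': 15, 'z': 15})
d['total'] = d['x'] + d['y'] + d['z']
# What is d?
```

After line 1: d = {'x': 12, 'y': 47}
After line 2 (y overwritten, z added): d = {'x': 12, 'y': 15, 'z': 15}
After line 3 (total = 12 + 15 + 15 = 42): d = {'x': 12, 'y': 15, 'z': 15, 'total': 42}

{'x': 12, 'y': 15, 'z': 15, 'total': 42}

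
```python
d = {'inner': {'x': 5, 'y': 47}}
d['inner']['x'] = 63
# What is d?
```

After line 1: d = {'inner': {'x': 5, 'y': 47}}
After line 2 (inner x overwritten): d = {'inner': {'x': 63, 'y': 47}}

{'inner': {'x': 63, 'y': 47}}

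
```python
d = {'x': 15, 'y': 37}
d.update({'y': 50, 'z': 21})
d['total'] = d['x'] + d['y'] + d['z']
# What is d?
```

After line 1: d = {'x': 15, 'y': 37}
After line 2 (y overwritten, z added): d = {'x': 15, 'y': 50, 'z': 21}
After line 3 (total = 15 + 50 + 21 = 86): d = {'x': 15, 'y': 50, 'z': 21, 'total': 86}

{'x': 15, 'y': 50, 'z': 21, 'total': 86}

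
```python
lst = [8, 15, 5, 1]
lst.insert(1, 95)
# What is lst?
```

[8, 95, 15, 5, 1]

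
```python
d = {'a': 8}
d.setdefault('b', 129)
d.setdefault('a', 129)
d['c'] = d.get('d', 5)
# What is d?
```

After line 1: d = {'a': 8}
After line 2 (setdefault adds 'b'=129): d = {'a': 8, 'b': 129}
After line 3 (setdefault 'a' no-op, already exists): d = {'a': 8, 'b': 129}
After line 4 (get('d', 5) returns default since 'd' not in d): d = {'a': 8, 'b': 129, 'c': 5}

{'a': 8, 'b': 129, 'c': 5}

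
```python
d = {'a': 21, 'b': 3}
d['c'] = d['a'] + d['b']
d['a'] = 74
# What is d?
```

After line 1: d = {'a': 21, 'b': 3}
After line 2 (d['c'] = 21 + 3): d = {'a': 21, 'b': 3, 'c': 24}
After line 3: d = {'a': 74, 'b': 3, 'c': 24}

{'a': 74, 'b': 3, 'c': 24}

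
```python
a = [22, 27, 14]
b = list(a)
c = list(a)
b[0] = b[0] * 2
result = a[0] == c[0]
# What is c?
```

After line 1: a = [22, 27, 14]
After line 2 (b = list(a), copy): a = [22, 27, 14], b = [22, 27, 14]
After line 3 (c = list(a) is a copy, new object): c = [22, 27, 14]
After line 4 (b[0] = 22 * 2 = 44; only b mutates (copy)): a = [22, 27, 14], b = [44, 27, 14], c = [22, 27, 14]
After line 5 (a[0] = 22, c[0] = 22; result = True)

[22, 27, 14]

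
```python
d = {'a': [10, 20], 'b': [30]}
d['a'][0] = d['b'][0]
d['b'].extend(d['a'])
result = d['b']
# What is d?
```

After line 1: d = {'a': [10, 20], 'b': [30]}
After line 2 (a[0] = b[0] = 30): d = {'a': [30, 20], 'b': [30]}
After line 3 (b.extend(a) appends [30, 20]): d = {'a': [30, 20], 'b': [30, 30, 20]}
After line 4: result = d['b'] = [30, 30, 20]

{'a': [30, 20], 'b': [30, 30, 20]}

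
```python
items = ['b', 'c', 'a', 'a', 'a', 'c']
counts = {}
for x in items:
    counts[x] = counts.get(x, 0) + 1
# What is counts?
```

Initial: counts = {}, items = ['b', 'c', 'a', 'a', 'a', 'c']
See 'b': counts = {'b': 1}
See 'c': counts = {'b': 1, 'c': 1}
See 'a': counts = {'b': 1, 'c': 1, 'a': 1}
See 'a': counts = {'b': 1, 'c': 1, 'a': 2}
See 'a': counts = {'b': 1, 'c': 1, 'a': 3}
See 'c': counts = {'b': 1, 'c': 2, 'a': 3}

{'b': 1, 'c': 2, 'a': 3}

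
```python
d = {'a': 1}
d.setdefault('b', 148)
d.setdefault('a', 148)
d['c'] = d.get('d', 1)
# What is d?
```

After line 1: d = {'a': 1}
After line 2 (setdefault adds 'b'=148): d = {'a': 1, 'b': 148}
After line 3 (setdefault 'a' no-op, already exists): d = {'a': 1, 'b': 148}
After line 4 (get('d', 1) returns default since 'd' not in d): d = {'a': 1, 'b': 148, 'c': 1}

{'a': 1, 'b': 148, 'c': 1}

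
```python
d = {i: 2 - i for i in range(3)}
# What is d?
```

{0: 2, 1: 1, 2: 0}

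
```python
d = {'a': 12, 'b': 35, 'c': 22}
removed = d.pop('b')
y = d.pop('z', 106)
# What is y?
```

After line 1: d = {'a': 12, 'b': 35, 'c': 22}
After line 2 (pop 'b' returns 35): d = {'a': 12, 'c': 22}, removed = 35
After line 3 (pop 'z' missing, returns default 106): d = {'a': 12, 'c': 22}, y = 106

106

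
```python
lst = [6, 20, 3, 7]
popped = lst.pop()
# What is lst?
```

[6, 20, 3]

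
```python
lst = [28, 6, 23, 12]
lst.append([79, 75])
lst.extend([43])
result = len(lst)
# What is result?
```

After line 1: lst = [28, 6, 23, 12]
After line 2 (append adds [79, 75] as single element): lst = [28, 6, 23, 12, [79, 75]]
After line 3 (extend unpacks [43], adds 43): lst = [28, 6, 23, 12, [79, 75], 43]
After line 4: result = len(lst) = 6

6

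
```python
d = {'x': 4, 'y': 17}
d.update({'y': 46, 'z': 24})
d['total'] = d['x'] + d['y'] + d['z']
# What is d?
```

After line 1: d = {'x': 4, 'y': 17}
After line 2 (y overwritten, z added): d = {'x': 4, 'y': 46, 'z': 24}
After line 3 (total = 4 + 46 + 24 = 74): d = {'x': 4, 'y': 46, 'z': 24, 'total': 74}

{'x': 4, 'y': 46, 'z': 24, 'total': 74}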